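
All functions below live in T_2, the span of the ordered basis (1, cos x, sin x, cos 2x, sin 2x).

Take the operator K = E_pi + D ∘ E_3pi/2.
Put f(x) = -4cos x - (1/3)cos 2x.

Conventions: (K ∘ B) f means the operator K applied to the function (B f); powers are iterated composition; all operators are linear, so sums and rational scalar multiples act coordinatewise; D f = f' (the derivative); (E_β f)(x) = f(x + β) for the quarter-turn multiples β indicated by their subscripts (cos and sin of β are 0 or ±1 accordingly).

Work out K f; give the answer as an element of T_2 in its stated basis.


g(x) = -(1/3)cos 2x - (2/3)sin 2x

E_pi f = 4cos x - (1/3)cos 2x
E_3pi/2 f = -4sin x + (1/3)cos 2x
D E_3pi/2 f = -4cos x - (2/3)sin 2x
(E_pi + D ∘ E_3pi/2) f = -(1/3)cos 2x - (2/3)sin 2x


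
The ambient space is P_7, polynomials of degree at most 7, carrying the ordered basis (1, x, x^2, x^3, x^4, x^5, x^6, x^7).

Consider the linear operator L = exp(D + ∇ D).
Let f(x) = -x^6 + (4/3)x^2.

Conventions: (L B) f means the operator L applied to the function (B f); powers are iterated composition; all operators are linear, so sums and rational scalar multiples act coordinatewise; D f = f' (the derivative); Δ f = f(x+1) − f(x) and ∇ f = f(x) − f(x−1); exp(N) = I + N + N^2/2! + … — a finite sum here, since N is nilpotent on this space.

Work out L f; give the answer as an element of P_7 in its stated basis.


the image equals g(x) = -x^6 - 6x^5 - 45x^4 - 80x^3 - (761/3)x^2 - (100/3)x - 153

order-1 term: -6x^5 - 30x^4 + 60x^3 - 60x^2 + (98/3)x - 10/3
order-2 term: -15x^4 - 120x^3 + 240x - 536/3
order-3 term: -20x^3 - 180x^2 - 180x + 180
order-4 term: -15x^2 - 120x - 120
order-5 term: -6x - 30
order-6 term: -1
the series for exp(D + ∇ D) f terminates at order 6
exp(D + ∇ D) f = -x^6 - 6x^5 - 45x^4 - 80x^3 - (761/3)x^2 - (100/3)x - 153


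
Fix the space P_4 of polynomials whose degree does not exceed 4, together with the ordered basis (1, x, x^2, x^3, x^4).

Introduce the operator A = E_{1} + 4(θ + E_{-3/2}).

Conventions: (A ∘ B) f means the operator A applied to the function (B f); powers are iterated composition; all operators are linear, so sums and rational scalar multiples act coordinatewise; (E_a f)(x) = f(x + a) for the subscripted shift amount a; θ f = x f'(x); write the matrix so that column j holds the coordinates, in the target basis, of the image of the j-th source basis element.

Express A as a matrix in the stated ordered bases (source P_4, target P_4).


the matrix is [[5, -5, 10, -25/2, 85/4]; [0, 9, -10, 30, -50]; [0, 0, 13, -15, 60]; [0, 0, 0, 17, -20]; [0, 0, 0, 0, 21]] (rows listed top to bottom)

image of 1: 5
image of x: 9x - 5
image of x^2: 13x^2 - 10x + 10
image of x^3: 17x^3 - 15x^2 + 30x - 25/2
image of x^4: 21x^4 - 20x^3 + 60x^2 - 50x + 85/4
each image's coordinates form column j of the matrix


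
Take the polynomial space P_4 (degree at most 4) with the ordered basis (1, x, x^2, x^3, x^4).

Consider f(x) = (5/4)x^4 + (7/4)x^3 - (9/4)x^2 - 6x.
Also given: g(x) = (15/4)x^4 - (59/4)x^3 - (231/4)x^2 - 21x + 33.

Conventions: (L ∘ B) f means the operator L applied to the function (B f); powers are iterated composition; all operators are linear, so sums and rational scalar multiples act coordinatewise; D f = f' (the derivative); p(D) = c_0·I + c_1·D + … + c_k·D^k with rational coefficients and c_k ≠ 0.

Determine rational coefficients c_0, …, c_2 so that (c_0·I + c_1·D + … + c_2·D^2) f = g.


p(D) = 3·I − 4·D − 2·D^2, i.e. c_0 = 3, c_1 = -4, c_2 = -2

D^0 f = (5/4)x^4 + (7/4)x^3 - (9/4)x^2 - 6x
D^1 f = 5x^3 + (21/4)x^2 - (9/2)x - 6
D^2 f = 15x^2 + (21/2)x - 9/2
matching coefficients of g against c_0 f + c_1 Df + … from the top degree down determines the c_i
solution: c_0 = 3, c_1 = -4, c_2 = -2


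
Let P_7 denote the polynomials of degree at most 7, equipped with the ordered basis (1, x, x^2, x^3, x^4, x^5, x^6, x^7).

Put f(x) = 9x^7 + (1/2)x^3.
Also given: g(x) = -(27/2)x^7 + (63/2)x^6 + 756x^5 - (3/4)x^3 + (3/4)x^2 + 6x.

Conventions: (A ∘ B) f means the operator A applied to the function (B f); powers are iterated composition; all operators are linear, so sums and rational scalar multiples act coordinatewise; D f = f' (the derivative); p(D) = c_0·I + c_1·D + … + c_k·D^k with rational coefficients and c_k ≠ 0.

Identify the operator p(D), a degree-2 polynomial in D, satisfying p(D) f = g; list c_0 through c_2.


p(D) = -(3/2)·I + (1/2)·D + 2·D^2, i.e. c_0 = -3/2, c_1 = 1/2, c_2 = 2

D^0 f = 9x^7 + (1/2)x^3
D^1 f = 63x^6 + (3/2)x^2
D^2 f = 378x^5 + 3x
matching coefficients of g against c_0 f + c_1 Df + … from the top degree down determines the c_i
solution: c_0 = -3/2, c_1 = 1/2, c_2 = 2


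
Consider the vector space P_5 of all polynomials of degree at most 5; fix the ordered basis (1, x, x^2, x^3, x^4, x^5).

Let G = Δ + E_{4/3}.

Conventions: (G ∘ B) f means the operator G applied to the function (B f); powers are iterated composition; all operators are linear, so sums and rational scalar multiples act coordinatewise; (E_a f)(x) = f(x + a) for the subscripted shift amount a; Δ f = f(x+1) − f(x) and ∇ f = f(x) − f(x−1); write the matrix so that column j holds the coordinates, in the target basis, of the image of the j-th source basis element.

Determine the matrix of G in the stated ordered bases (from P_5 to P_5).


the matrix is [[1, 7/3, 25/9, 91/27, 337/81, 1267/243]; [0, 1, 14/3, 25/3, 364/27, 1685/81]; [0, 0, 1, 7, 50/3, 910/27]; [0, 0, 0, 1, 28/3, 250/9]; [0, 0, 0, 0, 1, 35/3]; [0, 0, 0, 0, 0, 1]] (rows listed top to bottom)

image of 1: 1
image of x: x + 7/3
image of x^2: x^2 + (14/3)x + 25/9
image of x^3: x^3 + 7x^2 + (25/3)x + 91/27
image of x^4: x^4 + (28/3)x^3 + (50/3)x^2 + (364/27)x + 337/81
image of x^5: x^5 + (35/3)x^4 + (250/9)x^3 + (910/27)x^2 + (1685/81)x + 1267/243
each image's coordinates form column j of the matrix


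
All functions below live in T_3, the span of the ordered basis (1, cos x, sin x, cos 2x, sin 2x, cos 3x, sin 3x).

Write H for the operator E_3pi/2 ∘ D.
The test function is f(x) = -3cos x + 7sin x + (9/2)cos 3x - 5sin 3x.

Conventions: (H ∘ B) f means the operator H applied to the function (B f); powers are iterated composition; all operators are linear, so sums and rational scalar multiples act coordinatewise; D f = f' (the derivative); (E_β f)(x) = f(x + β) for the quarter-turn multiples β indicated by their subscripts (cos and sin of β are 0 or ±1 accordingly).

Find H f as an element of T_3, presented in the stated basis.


the image equals g(x) = -3cos x + 7sin x - (27/2)cos 3x + 15sin 3x

D f = 7cos x + 3sin x - 15cos 3x - (27/2)sin 3x
E_3pi/2 D f = -3cos x + 7sin x - (27/2)cos 3x + 15sin 3x


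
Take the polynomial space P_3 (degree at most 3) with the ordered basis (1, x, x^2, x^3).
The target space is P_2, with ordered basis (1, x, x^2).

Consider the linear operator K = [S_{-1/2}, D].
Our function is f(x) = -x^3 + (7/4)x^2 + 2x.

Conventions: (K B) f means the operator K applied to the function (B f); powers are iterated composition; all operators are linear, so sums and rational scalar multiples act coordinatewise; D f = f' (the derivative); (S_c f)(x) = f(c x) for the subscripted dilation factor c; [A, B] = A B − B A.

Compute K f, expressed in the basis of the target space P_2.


D f = -3x^2 + (7/2)x + 2
S_{-1/2} D f = -(3/4)x^2 - (7/4)x + 2
S_{-1/2} f = (1/8)x^3 + (7/16)x^2 - x
D S_{-1/2} f = (3/8)x^2 + (7/8)x - 1
[S_{-1/2}, D] f = -(9/8)x^2 - (21/8)x + 3

the image equals g(x) = -(9/8)x^2 - (21/8)x + 3


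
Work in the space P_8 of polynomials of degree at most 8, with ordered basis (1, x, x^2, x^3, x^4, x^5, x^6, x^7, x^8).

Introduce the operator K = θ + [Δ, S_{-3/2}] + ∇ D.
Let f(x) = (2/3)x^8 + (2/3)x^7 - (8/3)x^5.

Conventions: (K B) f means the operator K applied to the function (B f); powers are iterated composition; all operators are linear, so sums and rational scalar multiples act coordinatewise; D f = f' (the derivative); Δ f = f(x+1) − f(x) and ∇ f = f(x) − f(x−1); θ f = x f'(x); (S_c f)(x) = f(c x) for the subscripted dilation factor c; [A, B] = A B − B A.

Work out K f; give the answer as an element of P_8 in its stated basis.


the result is g(x) = (16/3)x^8 + (11159/48)x^7 + (32683/192)x^6 + (193937/192)x^5 + (69925/96)x^4 + (139915/192)x^3 + (35213/64)x^2 + (17383/192)x + 15851/384

θ f = (16/3)x^8 + (14/3)x^7 - (40/3)x^5
S_{-3/2} f = (2187/128)x^8 - (729/64)x^7 + (81/4)x^5
Δ S_{-3/2} f = (2187/16)x^7 + (25515/64)x^6 + (45927/64)x^5 + (28755/32)x^4 + (48681/64)x^3 + (28269/64)x^2 + (10125/64)x + 3321/128
Δ f = (16/3)x^7 + (70/3)x^6 + (154/3)x^5 + (170/3)x^4 + 34x^3 + 6x^2 - (10/3)x - 4/3
S_{-3/2} Δ f = -(729/8)x^7 + (8505/32)x^6 - (6237/16)x^5 + (2295/8)x^4 - (459/4)x^3 + (27/2)x^2 + 5x - 4/3
[Δ, S_{-3/2}] f = (3645/16)x^7 + (8505/64)x^6 + (70875/64)x^5 + (19575/32)x^4 + (56025/64)x^3 + (27405/64)x^2 + (9805/64)x + 10475/384
D f = (16/3)x^7 + (14/3)x^6 - (40/3)x^4
∇ D f = (112/3)x^6 - 84x^5 + (350/3)x^4 - (440/3)x^3 + 122x^2 - (188/3)x + 14
(θ + [Δ, S_{-3/2}] + ∇ D) f = (16/3)x^8 + (11159/48)x^7 + (32683/192)x^6 + (193937/192)x^5 + (69925/96)x^4 + (139915/192)x^3 + (35213/64)x^2 + (17383/192)x + 15851/384


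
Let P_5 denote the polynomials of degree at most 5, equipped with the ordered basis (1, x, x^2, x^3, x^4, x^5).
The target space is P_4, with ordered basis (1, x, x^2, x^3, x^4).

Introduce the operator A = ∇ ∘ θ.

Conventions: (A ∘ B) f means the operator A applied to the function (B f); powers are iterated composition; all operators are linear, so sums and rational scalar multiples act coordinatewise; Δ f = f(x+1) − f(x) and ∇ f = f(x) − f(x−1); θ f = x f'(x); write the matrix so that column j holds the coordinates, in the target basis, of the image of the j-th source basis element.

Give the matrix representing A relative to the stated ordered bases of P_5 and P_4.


the matrix is [[0, 1, -2, 3, -4, 5]; [0, 0, 4, -9, 16, -25]; [0, 0, 0, 9, -24, 50]; [0, 0, 0, 0, 16, -50]; [0, 0, 0, 0, 0, 25]] (rows listed top to bottom)

image of 1: 0
image of x: 1
image of x^2: 4x - 2
image of x^3: 9x^2 - 9x + 3
image of x^4: 16x^3 - 24x^2 + 16x - 4
image of x^5: 25x^4 - 50x^3 + 50x^2 - 25x + 5
each image's coordinates form column j of the matrix


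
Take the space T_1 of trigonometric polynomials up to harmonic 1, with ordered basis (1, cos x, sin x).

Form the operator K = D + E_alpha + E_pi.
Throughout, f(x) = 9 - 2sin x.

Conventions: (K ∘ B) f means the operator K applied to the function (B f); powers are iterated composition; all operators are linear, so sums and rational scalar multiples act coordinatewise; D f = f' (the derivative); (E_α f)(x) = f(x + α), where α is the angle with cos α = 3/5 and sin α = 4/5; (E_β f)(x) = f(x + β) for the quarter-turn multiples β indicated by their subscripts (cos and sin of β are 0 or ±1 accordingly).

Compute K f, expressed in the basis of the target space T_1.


the result is g(x) = 18 - (18/5)cos x + (4/5)sin x

D f = -2cos x
E_alpha f = 9 - (8/5)cos x - (6/5)sin x
E_pi f = 9 + 2sin x
(D + E_alpha + E_pi) f = 18 - (18/5)cos x + (4/5)sin x


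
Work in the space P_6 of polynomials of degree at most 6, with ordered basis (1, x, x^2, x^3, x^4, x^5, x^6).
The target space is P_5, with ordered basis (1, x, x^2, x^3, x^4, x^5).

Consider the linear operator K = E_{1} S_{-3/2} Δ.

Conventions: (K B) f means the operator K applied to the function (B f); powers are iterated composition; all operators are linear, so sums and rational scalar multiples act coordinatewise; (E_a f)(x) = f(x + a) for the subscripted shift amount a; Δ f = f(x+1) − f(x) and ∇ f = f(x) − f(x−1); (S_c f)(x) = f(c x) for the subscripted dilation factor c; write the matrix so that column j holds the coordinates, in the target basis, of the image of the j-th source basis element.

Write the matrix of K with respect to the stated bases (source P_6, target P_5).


the matrix is [[0, 1, -2, 13/4, -5, 121/16, -91/8]; [0, 0, -3, 9, -39/2, 75/2, -1089/16]; [0, 0, 0, 27/4, -27, 585/8, -675/4]; [0, 0, 0, 0, -27/2, 135/2, -1755/8]; [0, 0, 0, 0, 0, 405/16, -1215/8]; [0, 0, 0, 0, 0, 0, -729/16]] (rows listed top to bottom)

image of 1: 0
image of x: 1
image of x^2: -3x - 2
image of x^3: (27/4)x^2 + 9x + 13/4
image of x^4: -(27/2)x^3 - 27x^2 - (39/2)x - 5
image of x^5: (405/16)x^4 + (135/2)x^3 + (585/8)x^2 + (75/2)x + 121/16
image of x^6: -(729/16)x^5 - (1215/8)x^4 - (1755/8)x^3 - (675/4)x^2 - (1089/16)x - 91/8
each image's coordinates form column j of the matrix


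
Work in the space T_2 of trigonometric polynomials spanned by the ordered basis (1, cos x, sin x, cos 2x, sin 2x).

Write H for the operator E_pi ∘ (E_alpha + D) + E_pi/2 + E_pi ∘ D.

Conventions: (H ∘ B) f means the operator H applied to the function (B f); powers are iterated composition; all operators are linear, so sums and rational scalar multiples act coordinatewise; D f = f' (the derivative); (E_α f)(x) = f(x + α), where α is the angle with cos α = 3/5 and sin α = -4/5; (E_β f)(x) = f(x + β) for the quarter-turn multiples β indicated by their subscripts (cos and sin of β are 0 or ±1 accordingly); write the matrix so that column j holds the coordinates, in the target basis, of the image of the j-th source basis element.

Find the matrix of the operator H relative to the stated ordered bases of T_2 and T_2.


the matrix is [[2, 0, 0, 0, 0]; [0, -3/5, -1/5, 0, 0]; [0, 1/5, -3/5, 0, 0]; [0, 0, 0, -32/25, 76/25]; [0, 0, 0, -76/25, -32/25]] (rows listed top to bottom)

image of 1: 2
image of cos x: -(3/5)cos x + (1/5)sin x
image of sin x: -(1/5)cos x - (3/5)sin x
image of cos 2x: -(32/25)cos 2x - (76/25)sin 2x
image of sin 2x: (76/25)cos 2x - (32/25)sin 2x
each image's coordinates form column j of the matrix


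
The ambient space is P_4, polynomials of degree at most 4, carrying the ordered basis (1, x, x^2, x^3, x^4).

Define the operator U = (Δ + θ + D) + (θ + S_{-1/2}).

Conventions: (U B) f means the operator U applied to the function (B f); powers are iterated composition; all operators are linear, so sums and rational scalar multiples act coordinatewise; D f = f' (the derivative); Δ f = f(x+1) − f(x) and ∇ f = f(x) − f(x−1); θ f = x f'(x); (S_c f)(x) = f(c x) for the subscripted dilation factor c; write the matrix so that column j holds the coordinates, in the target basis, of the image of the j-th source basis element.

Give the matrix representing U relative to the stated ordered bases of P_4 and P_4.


the matrix is [[1, 2, 1, 1, 1]; [0, 3/2, 4, 3, 4]; [0, 0, 17/4, 6, 6]; [0, 0, 0, 47/8, 8]; [0, 0, 0, 0, 129/16]] (rows listed top to bottom)

image of 1: 1
image of x: (3/2)x + 2
image of x^2: (17/4)x^2 + 4x + 1
image of x^3: (47/8)x^3 + 6x^2 + 3x + 1
image of x^4: (129/16)x^4 + 8x^3 + 6x^2 + 4x + 1
each image's coordinates form column j of the matrix


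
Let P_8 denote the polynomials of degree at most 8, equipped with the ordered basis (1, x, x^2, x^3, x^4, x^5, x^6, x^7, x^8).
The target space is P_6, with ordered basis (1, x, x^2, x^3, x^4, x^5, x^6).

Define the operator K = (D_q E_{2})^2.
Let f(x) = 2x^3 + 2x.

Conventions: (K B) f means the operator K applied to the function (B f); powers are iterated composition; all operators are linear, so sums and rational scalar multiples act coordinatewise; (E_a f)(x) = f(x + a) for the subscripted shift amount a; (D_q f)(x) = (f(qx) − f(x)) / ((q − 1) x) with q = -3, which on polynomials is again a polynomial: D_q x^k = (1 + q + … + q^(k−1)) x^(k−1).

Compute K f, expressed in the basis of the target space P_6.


the image equals g(x) = -28x + 32

E_{2} f = 2x^3 + 12x^2 + 26x + 20
D_q E_{2} f = 14x^2 - 24x + 26
E_{2} (D_q E_{2}) f = 14x^2 + 32x + 34
D_q E_{2} (D_q E_{2}) f = -28x + 32


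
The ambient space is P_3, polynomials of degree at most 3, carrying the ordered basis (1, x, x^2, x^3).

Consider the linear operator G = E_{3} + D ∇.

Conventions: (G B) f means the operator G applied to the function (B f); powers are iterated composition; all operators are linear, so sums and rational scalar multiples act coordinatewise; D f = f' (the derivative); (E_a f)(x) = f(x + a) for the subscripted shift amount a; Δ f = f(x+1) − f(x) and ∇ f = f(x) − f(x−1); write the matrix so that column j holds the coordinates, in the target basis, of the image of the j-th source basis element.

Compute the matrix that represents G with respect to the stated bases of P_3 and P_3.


the matrix is [[1, 3, 11, 24]; [0, 1, 6, 33]; [0, 0, 1, 9]; [0, 0, 0, 1]] (rows listed top to bottom)

image of 1: 1
image of x: x + 3
image of x^2: x^2 + 6x + 11
image of x^3: x^3 + 9x^2 + 33x + 24
each image's coordinates form column j of the matrix


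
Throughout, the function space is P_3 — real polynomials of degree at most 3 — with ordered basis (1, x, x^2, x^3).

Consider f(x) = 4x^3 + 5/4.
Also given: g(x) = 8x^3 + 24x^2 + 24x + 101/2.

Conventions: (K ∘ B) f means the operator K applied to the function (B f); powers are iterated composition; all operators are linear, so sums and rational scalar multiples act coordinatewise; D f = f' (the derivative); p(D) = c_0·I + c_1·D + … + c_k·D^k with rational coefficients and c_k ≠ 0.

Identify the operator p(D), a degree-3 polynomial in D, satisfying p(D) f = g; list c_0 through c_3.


p(D) = 2·I + 2·D + D^2 + 2·D^3, i.e. c_0 = 2, c_1 = 2, c_2 = 1, c_3 = 2

D^0 f = 4x^3 + 5/4
D^1 f = 12x^2
D^2 f = 24x
D^3 f = 24
matching coefficients of g against c_0 f + c_1 Df + … from the top degree down determines the c_i
solution: c_0 = 2, c_1 = 2, c_2 = 1, c_3 = 2


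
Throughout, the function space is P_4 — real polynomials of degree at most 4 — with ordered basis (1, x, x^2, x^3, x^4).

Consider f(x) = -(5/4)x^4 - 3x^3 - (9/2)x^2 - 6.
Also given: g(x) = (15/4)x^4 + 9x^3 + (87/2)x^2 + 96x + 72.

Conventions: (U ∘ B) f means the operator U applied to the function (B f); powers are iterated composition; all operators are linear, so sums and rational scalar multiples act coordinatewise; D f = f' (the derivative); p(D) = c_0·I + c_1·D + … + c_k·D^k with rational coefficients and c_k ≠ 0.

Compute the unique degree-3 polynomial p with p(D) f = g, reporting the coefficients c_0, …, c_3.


D^0 f = -(5/4)x^4 - 3x^3 - (9/2)x^2 - 6
D^1 f = -5x^3 - 9x^2 - 9x
D^2 f = -15x^2 - 18x - 9
D^3 f = -30x - 18
matching coefficients of g against c_0 f + c_1 Df + … from the top degree down determines the c_i
solution: c_0 = -3, c_1 = 0, c_2 = -2, c_3 = -2

c_0 = -3, c_1 = 0, c_2 = -2, c_3 = -2


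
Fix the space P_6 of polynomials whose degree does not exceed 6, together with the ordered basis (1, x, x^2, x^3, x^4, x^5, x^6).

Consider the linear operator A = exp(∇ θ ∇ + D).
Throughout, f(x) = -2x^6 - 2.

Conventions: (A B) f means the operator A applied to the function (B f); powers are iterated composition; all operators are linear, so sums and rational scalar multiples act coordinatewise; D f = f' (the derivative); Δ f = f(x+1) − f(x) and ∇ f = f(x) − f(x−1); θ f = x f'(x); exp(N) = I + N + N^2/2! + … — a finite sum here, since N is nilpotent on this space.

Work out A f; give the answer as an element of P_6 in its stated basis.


g(x) = -2x^6 - 12x^5 - 330x^4 - 40x^3 - 5670x^2 + 7548x - 6736

order-1 term: -12x^5 - 300x^4 + 1080x^3 - 1680x^2 + 1260x - 372
order-2 term: -30x^4 - 1080x^3 - 2520x^2 + 12540x - 9660
order-3 term: -40x^3 - 1440x^2 - 5400x + 5460
order-4 term: -30x^2 - 840x - 1980
order-5 term: -12x - 180
order-6 term: -2
the series for exp(∇ θ ∇ + D) f terminates at order 6
exp(∇ θ ∇ + D) f = -2x^6 - 12x^5 - 330x^4 - 40x^3 - 5670x^2 + 7548x - 6736


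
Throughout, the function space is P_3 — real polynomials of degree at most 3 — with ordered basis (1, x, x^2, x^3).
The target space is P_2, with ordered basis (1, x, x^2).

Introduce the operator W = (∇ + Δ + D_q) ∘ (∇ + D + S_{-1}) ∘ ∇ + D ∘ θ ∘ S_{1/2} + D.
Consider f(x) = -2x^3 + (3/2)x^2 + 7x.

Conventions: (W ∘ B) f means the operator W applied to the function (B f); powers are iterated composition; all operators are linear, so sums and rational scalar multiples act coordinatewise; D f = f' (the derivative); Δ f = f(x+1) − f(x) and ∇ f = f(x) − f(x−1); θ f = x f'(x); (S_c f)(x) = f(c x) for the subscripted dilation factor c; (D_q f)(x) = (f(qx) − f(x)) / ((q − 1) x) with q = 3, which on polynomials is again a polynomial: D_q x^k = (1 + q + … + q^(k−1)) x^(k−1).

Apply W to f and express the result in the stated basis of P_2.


the image equals g(x) = -(33/4)x^2 - (87/2)x - 177/2

∇ f = -6x^2 + 9x + 7/2
∇ ∇ f = -12x + 15
D ∇ f = -12x + 9
S_{-1} ∇ f = -6x^2 - 9x + 7/2
(∇ + D + S_{-1}) ∇ f = -6x^2 - 33x + 55/2
∇ (∇ + D + S_{-1}) ∇ f = -12x - 27
Δ (∇ + D + S_{-1}) ∇ f = -12x - 39
D_q (∇ + D + S_{-1}) ∇ f = -24x - 33
(∇ + Δ + D_q) (∇ + D + S_{-1}) ∇ f = -48x - 99
S_{1/2} f = -(1/4)x^3 + (3/8)x^2 + (7/2)x
θ S_{1/2} f = -(3/4)x^3 + (3/4)x^2 + (7/2)x
D θ S_{1/2} f = -(9/4)x^2 + (3/2)x + 7/2
D f = -6x^2 + 3x + 7
((∇ + Δ + D_q) ∘ (∇ + D + S_{-1}) ∘ ∇ + D ∘ θ ∘ S_{1/2} + D) f = -(33/4)x^2 - (87/2)x - 177/2


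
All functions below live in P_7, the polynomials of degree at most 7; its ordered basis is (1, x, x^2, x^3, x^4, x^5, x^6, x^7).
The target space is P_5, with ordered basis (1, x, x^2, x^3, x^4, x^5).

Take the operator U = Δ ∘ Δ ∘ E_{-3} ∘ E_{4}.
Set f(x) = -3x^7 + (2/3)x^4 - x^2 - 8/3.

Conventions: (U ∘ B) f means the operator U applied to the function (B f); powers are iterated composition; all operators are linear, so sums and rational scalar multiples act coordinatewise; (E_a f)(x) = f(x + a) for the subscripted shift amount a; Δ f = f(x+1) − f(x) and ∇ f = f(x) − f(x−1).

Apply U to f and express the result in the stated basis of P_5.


the image equals g(x) = -126x^5 - 1260x^4 - 5250x^3 - 11332x^2 - 12610x - 17294/3

E_{4} f = -3x^7 - 84x^6 - 1008x^5 - (20158/3)x^4 - (80608/3)x^3 - 64449x^2 - (257560/3)x - 49000
E_{-3} E_{4} f = -3x^7 - 21x^6 - 63x^5 - (313/3)x^4 - (307/3)x^3 - 60x^2 - (61/3)x - 6
Δ E_{-3} E_{4} f = -21x^6 - 189x^5 - 735x^4 - (4717/3)x^3 - 1941x^2 - (3919/3)x - 374
Δ (Δ ∘ E_{-3} ∘ E_{4}) f = -126x^5 - 1260x^4 - 5250x^3 - 11332x^2 - 12610x - 17294/3


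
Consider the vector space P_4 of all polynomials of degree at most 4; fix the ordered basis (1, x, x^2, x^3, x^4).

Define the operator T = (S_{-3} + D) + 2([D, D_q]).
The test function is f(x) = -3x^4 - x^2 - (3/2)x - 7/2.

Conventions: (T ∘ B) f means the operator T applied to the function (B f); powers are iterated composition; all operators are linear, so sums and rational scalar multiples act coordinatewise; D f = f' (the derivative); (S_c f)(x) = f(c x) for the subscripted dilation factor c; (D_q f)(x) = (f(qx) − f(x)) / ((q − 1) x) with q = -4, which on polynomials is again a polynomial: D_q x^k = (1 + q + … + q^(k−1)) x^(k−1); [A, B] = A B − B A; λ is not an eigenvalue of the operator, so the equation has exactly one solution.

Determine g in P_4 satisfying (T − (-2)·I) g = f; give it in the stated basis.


the result is g(x) = -(3/83)x^4 - (12/2075)x^3 - (32789/22825)x^2 - (81161/45650)x - 122399/22825

write g with unknown coordinates in the stated basis and equate coefficients in (T − (-2)·I) g = f
solving from the highest basis element down gives g = -(3/83)x^4 - (12/2075)x^3 - (32789/22825)x^2 - (81161/45650)x - 122399/22825
check: T g = -(243/83)x^4 + (24/2075)x^3 + (42753/22825)x^2 + (93847/45650)x + 329821/45650
so T g − (-2)·g = -3x^4 - x^2 - (3/2)x - 7/2 = f ✓


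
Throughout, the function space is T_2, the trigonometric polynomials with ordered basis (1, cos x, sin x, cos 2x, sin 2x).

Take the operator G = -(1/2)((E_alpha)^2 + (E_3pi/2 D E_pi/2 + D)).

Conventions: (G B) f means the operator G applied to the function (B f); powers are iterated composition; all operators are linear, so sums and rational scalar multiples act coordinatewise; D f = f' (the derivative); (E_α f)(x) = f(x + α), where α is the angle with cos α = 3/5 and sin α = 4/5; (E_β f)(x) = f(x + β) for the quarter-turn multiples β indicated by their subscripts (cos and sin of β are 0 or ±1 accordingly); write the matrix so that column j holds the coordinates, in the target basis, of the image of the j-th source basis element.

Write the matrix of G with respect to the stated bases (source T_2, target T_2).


image of 1: -1/2
image of cos x: (7/50)cos x + (37/25)sin x
image of sin x: -(37/25)cos x + (7/50)sin x
image of cos 2x: (527/1250)cos 2x + (1082/625)sin 2x
image of sin 2x: -(1082/625)cos 2x + (527/1250)sin 2x
each image's coordinates form column j of the matrix

the matrix is [[-1/2, 0, 0, 0, 0]; [0, 7/50, -37/25, 0, 0]; [0, 37/25, 7/50, 0, 0]; [0, 0, 0, 527/1250, -1082/625]; [0, 0, 0, 1082/625, 527/1250]] (rows listed top to bottom)


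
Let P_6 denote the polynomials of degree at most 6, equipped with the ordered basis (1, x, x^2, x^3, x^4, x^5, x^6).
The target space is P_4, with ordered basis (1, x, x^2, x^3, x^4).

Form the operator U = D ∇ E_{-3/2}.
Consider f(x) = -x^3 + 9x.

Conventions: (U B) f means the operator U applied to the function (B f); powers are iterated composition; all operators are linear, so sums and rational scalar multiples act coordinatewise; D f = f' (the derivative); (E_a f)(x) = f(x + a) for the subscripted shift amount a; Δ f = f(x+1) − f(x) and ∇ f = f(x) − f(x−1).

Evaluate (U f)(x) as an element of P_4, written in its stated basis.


the result is g(x) = -6x + 12

E_{-3/2} f = -x^3 + (9/2)x^2 + (9/4)x - 81/8
∇ E_{-3/2} f = -3x^2 + 12x - 13/4
D ∇ E_{-3/2} f = -6x + 12


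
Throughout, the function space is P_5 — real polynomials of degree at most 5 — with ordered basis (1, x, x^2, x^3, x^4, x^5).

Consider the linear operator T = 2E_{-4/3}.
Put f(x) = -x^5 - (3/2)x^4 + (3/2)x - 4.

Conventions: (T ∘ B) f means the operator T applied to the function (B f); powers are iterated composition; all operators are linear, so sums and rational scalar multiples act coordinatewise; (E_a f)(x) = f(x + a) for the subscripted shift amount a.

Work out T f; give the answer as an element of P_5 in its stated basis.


E_{-4/3} f = -x^5 + (31/6)x^4 - (88/9)x^3 + (208/27)x^2 - (13/162)x - 1586/243
(2E_{-4/3}) f = -2x^5 + (31/3)x^4 - (176/9)x^3 + (416/27)x^2 - (13/81)x - 3172/243

the result is g(x) = -2x^5 + (31/3)x^4 - (176/9)x^3 + (416/27)x^2 - (13/81)x - 3172/243


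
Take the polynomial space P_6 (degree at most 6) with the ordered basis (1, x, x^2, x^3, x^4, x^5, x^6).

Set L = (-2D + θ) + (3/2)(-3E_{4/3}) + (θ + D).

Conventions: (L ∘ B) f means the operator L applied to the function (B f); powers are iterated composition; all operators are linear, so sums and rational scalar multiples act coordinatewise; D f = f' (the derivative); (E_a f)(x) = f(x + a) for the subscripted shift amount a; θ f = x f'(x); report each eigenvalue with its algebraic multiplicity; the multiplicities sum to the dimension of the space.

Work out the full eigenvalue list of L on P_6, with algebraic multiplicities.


λ = -9/2 (multiplicity 1), λ = -5/2 (multiplicity 1), λ = -1/2 (multiplicity 1), λ = 3/2 (multiplicity 1), λ = 7/2 (multiplicity 1), λ = 11/2 (multiplicity 1), λ = 15/2 (multiplicity 1)

image of 1: -9/2
image of x: -(5/2)x - 7
image of x^2: -(1/2)x^2 - 14x - 8
image of x^3: (3/2)x^3 - 21x^2 - 24x - 32/3
image of x^4: (7/2)x^4 - 28x^3 - 48x^2 - (128/3)x - 128/9
image of x^5: (11/2)x^5 - 35x^4 - 80x^3 - (320/3)x^2 - (640/9)x - 512/27
image of x^6: (15/2)x^6 - 42x^5 - 120x^4 - (640/3)x^3 - (640/3)x^2 - (1024/9)x - 2048/81
the matrix is upper triangular; its diagonal is (-9/2, -5/2, -1/2, 3/2, 7/2, 11/2, 15/2)
for a triangular matrix the eigenvalues are the diagonal entries, with algebraic multiplicity their repetition count


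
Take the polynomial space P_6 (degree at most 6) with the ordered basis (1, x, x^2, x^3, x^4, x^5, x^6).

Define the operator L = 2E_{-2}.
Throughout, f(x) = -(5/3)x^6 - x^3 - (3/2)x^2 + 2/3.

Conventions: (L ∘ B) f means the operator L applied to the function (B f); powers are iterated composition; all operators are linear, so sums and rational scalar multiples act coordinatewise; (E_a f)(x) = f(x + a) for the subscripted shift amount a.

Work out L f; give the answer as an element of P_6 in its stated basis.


E_{-2} f = -(5/3)x^6 + 20x^5 - 100x^4 + (797/3)x^3 - (791/2)x^2 + 314x - 104
(2E_{-2}) f = -(10/3)x^6 + 40x^5 - 200x^4 + (1594/3)x^3 - 791x^2 + 628x - 208

the image equals g(x) = -(10/3)x^6 + 40x^5 - 200x^4 + (1594/3)x^3 - 791x^2 + 628x - 208


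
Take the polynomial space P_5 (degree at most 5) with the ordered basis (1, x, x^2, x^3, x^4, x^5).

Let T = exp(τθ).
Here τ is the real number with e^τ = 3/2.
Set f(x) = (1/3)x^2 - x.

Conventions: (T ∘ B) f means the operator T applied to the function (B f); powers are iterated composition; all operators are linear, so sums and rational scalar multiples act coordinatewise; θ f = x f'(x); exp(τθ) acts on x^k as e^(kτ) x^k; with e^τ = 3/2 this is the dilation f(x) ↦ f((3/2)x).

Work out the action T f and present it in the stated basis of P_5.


exp(τθ) x^k = e^(kτ) x^k; with e^τ = 3/2 this sends x^k to (3/2)^k x^k
x ↦ 3/2 x
x^2 ↦ 9/4 x^2
applying this coordinatewise to f: exp(τθ) f = (3/4)x^2 - (3/2)x

g(x) = (3/4)x^2 - (3/2)x


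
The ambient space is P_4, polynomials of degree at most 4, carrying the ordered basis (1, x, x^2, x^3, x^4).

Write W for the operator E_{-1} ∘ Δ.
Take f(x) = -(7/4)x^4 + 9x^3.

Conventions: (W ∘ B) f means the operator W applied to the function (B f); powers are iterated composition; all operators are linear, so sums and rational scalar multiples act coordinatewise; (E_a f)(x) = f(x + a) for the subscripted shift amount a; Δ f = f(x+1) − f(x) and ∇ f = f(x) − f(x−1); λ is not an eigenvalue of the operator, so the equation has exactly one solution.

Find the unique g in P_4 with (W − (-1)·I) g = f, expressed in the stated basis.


write g with unknown coordinates in the stated basis and equate coefficients in (W − (-1)·I) g = f
solving from the highest basis element down gives g = -(7/4)x^4 + 16x^3 - (117/2)x^2 + 172x - 993/4
check: W g = -7x^3 + (117/2)x^2 - 172x + 993/4
so W g − (-1)·g = -(7/4)x^4 + 9x^3 = f ✓

the image equals g(x) = -(7/4)x^4 + 16x^3 - (117/2)x^2 + 172x - 993/4


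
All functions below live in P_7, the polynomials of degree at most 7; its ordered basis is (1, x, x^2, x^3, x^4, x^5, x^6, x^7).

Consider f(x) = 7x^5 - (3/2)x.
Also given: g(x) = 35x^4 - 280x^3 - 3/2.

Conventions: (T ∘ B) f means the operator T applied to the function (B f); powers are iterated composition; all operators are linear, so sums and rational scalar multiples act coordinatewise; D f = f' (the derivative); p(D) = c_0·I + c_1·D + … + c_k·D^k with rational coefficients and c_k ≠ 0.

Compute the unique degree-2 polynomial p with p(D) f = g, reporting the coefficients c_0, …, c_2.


p(D) = D − 2·D^2, i.e. c_0 = 0, c_1 = 1, c_2 = -2

D^0 f = 7x^5 - (3/2)x
D^1 f = 35x^4 - 3/2
D^2 f = 140x^3
matching coefficients of g against c_0 f + c_1 Df + … from the top degree down determines the c_i
solution: c_0 = 0, c_1 = 1, c_2 = -2


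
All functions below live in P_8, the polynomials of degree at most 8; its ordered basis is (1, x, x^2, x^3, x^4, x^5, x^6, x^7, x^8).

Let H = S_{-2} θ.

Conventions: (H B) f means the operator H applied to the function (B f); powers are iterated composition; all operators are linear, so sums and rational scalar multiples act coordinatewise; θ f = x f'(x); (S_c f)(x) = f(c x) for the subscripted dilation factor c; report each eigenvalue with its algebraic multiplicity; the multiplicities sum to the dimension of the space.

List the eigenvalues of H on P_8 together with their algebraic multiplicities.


λ = -896 (multiplicity 1), λ = -160 (multiplicity 1), λ = -24 (multiplicity 1), λ = -2 (multiplicity 1), λ = 0 (multiplicity 1), λ = 8 (multiplicity 1), λ = 64 (multiplicity 1), λ = 384 (multiplicity 1), λ = 2048 (multiplicity 1)

image of 1: 0
image of x: -2x
image of x^2: 8x^2
image of x^3: -24x^3
image of x^4: 64x^4
image of x^5: -160x^5
image of x^6: 384x^6
image of x^7: -896x^7
image of x^8: 2048x^8
the matrix is upper triangular; its diagonal is (0, -2, 8, -24, 64, -160, 384, -896, 2048)
for a triangular matrix the eigenvalues are the diagonal entries, with algebraic multiplicity their repetition count


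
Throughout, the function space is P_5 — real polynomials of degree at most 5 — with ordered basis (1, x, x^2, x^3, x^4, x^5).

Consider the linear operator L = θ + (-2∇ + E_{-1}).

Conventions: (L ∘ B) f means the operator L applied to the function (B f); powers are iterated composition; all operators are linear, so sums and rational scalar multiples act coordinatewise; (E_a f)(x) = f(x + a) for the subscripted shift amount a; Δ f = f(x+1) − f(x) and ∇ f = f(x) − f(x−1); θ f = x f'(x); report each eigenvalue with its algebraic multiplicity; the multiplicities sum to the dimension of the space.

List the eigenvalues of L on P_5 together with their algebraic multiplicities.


λ = 1 (multiplicity 1), λ = 2 (multiplicity 1), λ = 3 (multiplicity 1), λ = 4 (multiplicity 1), λ = 5 (multiplicity 1), λ = 6 (multiplicity 1)

image of 1: 1
image of x: 2x - 3
image of x^2: 3x^2 - 6x + 3
image of x^3: 4x^3 - 9x^2 + 9x - 3
image of x^4: 5x^4 - 12x^3 + 18x^2 - 12x + 3
image of x^5: 6x^5 - 15x^4 + 30x^3 - 30x^2 + 15x - 3
the matrix is upper triangular; its diagonal is (1, 2, 3, 4, 5, 6)
for a triangular matrix the eigenvalues are the diagonal entries, with algebraic multiplicity their repetition count


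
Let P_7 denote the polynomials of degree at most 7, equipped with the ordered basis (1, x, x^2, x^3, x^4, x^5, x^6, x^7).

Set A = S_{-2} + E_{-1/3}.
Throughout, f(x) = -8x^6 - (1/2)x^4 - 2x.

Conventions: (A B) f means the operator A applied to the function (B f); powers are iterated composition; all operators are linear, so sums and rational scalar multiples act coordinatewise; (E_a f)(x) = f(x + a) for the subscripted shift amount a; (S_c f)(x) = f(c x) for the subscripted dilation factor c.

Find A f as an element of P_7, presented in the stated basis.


S_{-2} f = -512x^6 - 8x^4 + 4x
E_{-1/3} f = -8x^6 + 16x^5 - (83/6)x^4 + (178/27)x^3 - (49/27)x^2 - (140/81)x + 947/1458
(S_{-2} + E_{-1/3}) f = -520x^6 + 16x^5 - (131/6)x^4 + (178/27)x^3 - (49/27)x^2 + (184/81)x + 947/1458

the result is g(x) = -520x^6 + 16x^5 - (131/6)x^4 + (178/27)x^3 - (49/27)x^2 + (184/81)x + 947/1458


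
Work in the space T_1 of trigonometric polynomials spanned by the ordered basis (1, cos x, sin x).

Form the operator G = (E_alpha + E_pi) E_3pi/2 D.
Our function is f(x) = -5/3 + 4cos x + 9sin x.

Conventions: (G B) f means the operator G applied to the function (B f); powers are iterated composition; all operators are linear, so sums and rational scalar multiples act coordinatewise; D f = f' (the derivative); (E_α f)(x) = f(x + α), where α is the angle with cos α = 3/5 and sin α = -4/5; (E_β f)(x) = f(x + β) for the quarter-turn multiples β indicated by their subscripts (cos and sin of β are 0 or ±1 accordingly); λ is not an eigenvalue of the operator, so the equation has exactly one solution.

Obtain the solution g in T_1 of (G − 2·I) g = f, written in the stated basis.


write g with unknown coordinates in the stated basis and equate coefficients in (G − 2·I) g = f
solving from the highest basis element down gives g = 5/6 - (3/8)cos x - (31/8)sin x
check: G g = (13/4)cos x + (5/4)sin x
so G g − 2·g = -5/3 + 4cos x + 9sin x = f ✓

the image equals g(x) = 5/6 - (3/8)cos x - (31/8)sin x


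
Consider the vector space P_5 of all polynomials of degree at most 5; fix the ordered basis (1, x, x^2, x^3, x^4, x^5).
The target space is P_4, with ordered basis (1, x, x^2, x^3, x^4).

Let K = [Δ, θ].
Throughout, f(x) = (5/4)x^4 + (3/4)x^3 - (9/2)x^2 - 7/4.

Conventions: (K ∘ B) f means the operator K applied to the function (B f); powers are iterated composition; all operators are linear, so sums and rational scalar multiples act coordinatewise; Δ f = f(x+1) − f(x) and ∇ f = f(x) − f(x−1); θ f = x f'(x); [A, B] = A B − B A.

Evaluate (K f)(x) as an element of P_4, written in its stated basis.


θ f = 5x^4 + (9/4)x^3 - 9x^2
Δ θ f = 20x^3 + (147/4)x^2 + (35/4)x - 7/4
Δ f = 5x^3 + (39/4)x^2 - (7/4)x - 5/2
θ Δ f = 15x^3 + (39/2)x^2 - (7/4)x
[Δ, θ] f = 5x^3 + (69/4)x^2 + (21/2)x - 7/4

the image equals g(x) = 5x^3 + (69/4)x^2 + (21/2)x - 7/4


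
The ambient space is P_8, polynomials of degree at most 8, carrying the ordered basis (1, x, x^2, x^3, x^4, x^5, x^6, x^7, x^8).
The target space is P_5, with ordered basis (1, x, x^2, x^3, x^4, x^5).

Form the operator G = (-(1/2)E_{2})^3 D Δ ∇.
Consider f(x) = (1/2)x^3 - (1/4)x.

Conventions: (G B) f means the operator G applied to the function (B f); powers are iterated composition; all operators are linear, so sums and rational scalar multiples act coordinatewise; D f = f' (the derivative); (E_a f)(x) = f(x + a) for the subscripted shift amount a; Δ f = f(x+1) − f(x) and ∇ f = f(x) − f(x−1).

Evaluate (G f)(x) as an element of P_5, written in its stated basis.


the result is g(x) = -3/8

∇ f = (3/2)x^2 - (3/2)x + 1/4
Δ ∇ f = 3x
D Δ ∇ f = 3
E_{2} (D Δ) ∇ f = 3
(-(1/2)E_{2}) (D Δ) ∇ f = -3/2
E_{2} (-(1/2)E_{2}) (D Δ) ∇ f = -3/2
(-(1/2)E_{2}) (-(1/2)E_{2}) (D Δ) ∇ f = 3/4
E_{2} (-(1/2)E_{2}) (-(1/2)E_{2}) (D Δ) ∇ f = 3/4
(-(1/2)E_{2}) (-(1/2)E_{2}) (-(1/2)E_{2}) (D Δ) ∇ f = -3/8


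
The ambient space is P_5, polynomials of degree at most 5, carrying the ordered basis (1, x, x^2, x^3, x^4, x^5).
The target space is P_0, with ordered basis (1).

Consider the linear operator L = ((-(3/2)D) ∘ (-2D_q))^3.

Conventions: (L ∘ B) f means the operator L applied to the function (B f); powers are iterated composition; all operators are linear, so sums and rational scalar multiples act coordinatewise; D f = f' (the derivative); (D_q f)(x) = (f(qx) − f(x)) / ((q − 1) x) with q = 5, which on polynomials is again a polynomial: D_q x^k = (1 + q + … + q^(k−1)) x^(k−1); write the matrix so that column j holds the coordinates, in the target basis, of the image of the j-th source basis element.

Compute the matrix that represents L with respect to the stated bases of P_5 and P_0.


image of 1: 0
image of x: 0
image of x^2: 0
image of x^3: 0
image of x^4: 0
image of x^5: 0
each image's coordinates form column j of the matrix

the matrix is [[0, 0, 0, 0, 0, 0]] (rows listed top to bottom)


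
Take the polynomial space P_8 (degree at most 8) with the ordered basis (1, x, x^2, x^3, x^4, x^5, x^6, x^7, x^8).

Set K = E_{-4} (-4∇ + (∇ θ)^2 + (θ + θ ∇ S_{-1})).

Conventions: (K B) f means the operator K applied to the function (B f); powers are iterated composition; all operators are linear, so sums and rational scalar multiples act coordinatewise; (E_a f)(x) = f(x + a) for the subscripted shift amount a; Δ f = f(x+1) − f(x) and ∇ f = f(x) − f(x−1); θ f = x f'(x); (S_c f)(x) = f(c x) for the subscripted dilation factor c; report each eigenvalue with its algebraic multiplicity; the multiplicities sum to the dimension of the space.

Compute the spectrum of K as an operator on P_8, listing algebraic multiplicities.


image of 1: 0
image of x: x - 8
image of x^2: 2x^2 - 22x + 64
image of x^3: 3x^3 - 54x^2 + 339x - 715
image of x^4: 4x^4 - 68x^3 + 588x^2 - 2716x + 4900
image of x^5: 5x^5 - 140x^4 + 1910x^3 - 13790x^2 + 49155x - 67879
image of x^6: 6x^6 - 138x^5 + 2220x^4 - 24380x^3 + 149790x^2 - 460422x + 554904
image of x^7: 7x^7 - 266x^6 + 5985x^5 - 79905x^4 + 616035x^3 - 2700999x^2 + 6278979x - 6027375
image of x^8: 8x^8 - 232x^7 + 5992x^6 - 111944x^5 + 1224160x^4 - 7799288x^3 + 28847896x^2 - 57761816x + 48622756
the matrix is upper triangular; its diagonal is (0, 1, 2, 3, 4, 5, 6, 7, 8)
for a triangular matrix the eigenvalues are the diagonal entries, with algebraic multiplicity their repetition count

λ = 0 (multiplicity 1), λ = 1 (multiplicity 1), λ = 2 (multiplicity 1), λ = 3 (multiplicity 1), λ = 4 (multiplicity 1), λ = 5 (multiplicity 1), λ = 6 (multiplicity 1), λ = 7 (multiplicity 1), λ = 8 (multiplicity 1)
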